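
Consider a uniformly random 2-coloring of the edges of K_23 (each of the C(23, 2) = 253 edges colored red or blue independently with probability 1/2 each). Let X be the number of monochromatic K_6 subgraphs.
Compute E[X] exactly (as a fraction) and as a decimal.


Let X = Σ_S X_S over the C(23, 6) = 100947 subsets S of size 6, where X_S = 1 if the K_6 on S is monochromatic.
For a fixed S, the K_6 on S has C(6, 2) = 15 edges. P[all 15 edges red] = (1/2)^15, and likewise for blue, so P[monochromatic] = 2·(1/2)^15 = 2^{1 − 15} = 1/16384.
By linearity of expectation: E[X] = C(23, 6) · 2^{1 − 15} = 100947 · 1/16384 = 100947/16384.
Numerically: E[X] ≈ 6.161316.

E[X] = C(23,6)·2^(1−C(6,2)) = 100947/16384 ≈ 6.161316.


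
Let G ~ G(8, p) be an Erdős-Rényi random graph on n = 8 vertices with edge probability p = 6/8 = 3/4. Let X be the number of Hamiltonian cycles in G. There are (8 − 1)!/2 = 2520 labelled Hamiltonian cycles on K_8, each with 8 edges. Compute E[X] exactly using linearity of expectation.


K_8 has (8 − 1)!/2 = 2520 labelled Hamiltonian cycles.
For each such Hamiltonian cycle H, let X_H = 1 if all 8 edges of H are present in G. Then P[X_H = 1] = p^{8} = (3/4)^{8} = 6561/65536.
Summing the indicators: E[X] = Σ_H E[X_H] = 2520 · p^{8} = 2520 · 6561/65536 = 2066715/8192.
Numerically: E[X] ≈ 252.28.

E[X] = 2520 · (3/4)^{8} = 2066715/8192 ≈ 252.28.


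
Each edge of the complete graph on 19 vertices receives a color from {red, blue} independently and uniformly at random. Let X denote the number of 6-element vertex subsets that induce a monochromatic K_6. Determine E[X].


Let X = Σ_S X_S over the C(19, 6) = 27132 subsets S of size 6, where X_S = 1 if the K_6 on S is monochromatic.
For a fixed S, the K_6 on S has C(6, 2) = 15 edges. P[all 15 edges red] = (1/2)^15, and likewise for blue, so P[monochromatic] = 2·(1/2)^15 = 2^{1 − 15} = 1/16384.
By linearity of expectation: E[X] = C(19, 6) · 2^{1 − 15} = 27132 · 1/16384 = 6783/4096.
Numerically: E[X] ≈ 1.656.

E[X] = C(19,6)·2^(1−C(6,2)) = 6783/4096 ≈ 1.656.


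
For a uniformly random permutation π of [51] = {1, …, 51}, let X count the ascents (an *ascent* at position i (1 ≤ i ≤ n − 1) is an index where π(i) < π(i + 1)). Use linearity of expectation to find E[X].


Write X = Σ X_I over i = 1, …, 50, with X_I the indicator of one ascent.
There are 50 indicators.
For each fixed i, the pair (π(i), π(i+1)) is a uniformly random ordered pair of distinct values from {1, …, 51}; by symmetry P[π(i) < π(i+1)] = 1/2.
By linearity: E[X] = 50 · (1/2) = (51 − 1) · (1/2) = 25 ≈ 25.000.

E[X] = 25 = 25.000.


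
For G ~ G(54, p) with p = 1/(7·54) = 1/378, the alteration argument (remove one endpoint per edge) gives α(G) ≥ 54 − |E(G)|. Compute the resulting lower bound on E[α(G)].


E[|E(G)|] = C(54, 2)·p = 1431 · (1/378) = 53/14.
E[α(G)] ≥ n − E[|E(G)|] = 54 − 53/14 = 703/14.
Numerically: ≈ 50.214.
(This is only a lower bound; the true E[α(G)] may be larger.)

E[α(G)] ≥ 703/14 ≈ 50.214.


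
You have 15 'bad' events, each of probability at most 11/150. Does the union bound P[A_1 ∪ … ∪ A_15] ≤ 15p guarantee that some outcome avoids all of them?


Union bound: P[∪_{i=1}^{15} A_i] ≤ Σ_i P[A_i] ≤ 15·p = 15·(11/150) = 11/10.
Numerically: 11/10 ≈ 1.100.
Is 11/10 < 1? NO.
Since the bound 11/10 is ≥ 1, the union bound is uninformative here; it does NOT by itself certify existence.

15·p = 11/10 ≈ 1.100; existence NOT certified by the union bound.


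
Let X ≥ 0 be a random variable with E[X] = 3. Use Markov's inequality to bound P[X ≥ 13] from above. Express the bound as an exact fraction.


μ = E[X] = 3, a = 13.
Markov: P[X ≥ 13] ≤ μ/a = (3)/13 = 3/13.
Numerically: ≈ 0.23077.
(Since a = 13 > μ = 3.00000, the bound 3/13 is < 1 and informative.)

P[X ≥ 13] ≤ 3/13 ≈ 0.23077.


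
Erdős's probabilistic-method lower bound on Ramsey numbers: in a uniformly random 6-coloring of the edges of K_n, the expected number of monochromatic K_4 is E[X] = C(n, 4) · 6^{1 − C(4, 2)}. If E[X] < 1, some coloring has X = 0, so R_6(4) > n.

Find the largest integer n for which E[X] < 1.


We need C(n, 4) · 6^{1 − 6} < 1, i.e. C(n, 4) < 6^{6 − 1} = 7776.
Check values of n near the boundary:
  n = 16: C(16, 4) = 1820; 1820 < 7776? YES
  n = 17: C(17, 4) = 2380; 2380 < 7776? YES
  n = 18: C(18, 4) = 3060; 3060 < 7776? YES
  n = 19: C(19, 4) = 3876; 3876 < 7776? YES
  n = 20: C(20, 4) = 4845; 4845 < 7776? YES
  n = 21: C(21, 4) = 5985; 5985 < 7776? YES
  n = 22: C(22, 4) = 7315; 7315 < 7776? YES
  n = 23: C(23, 4) = 8855; 8855 < 7776? NO
  n = 24: C(24, 4) = 10626; 10626 < 7776? NO
  n = 25: C(25, 4) = 12650; 12650 < 7776? NO
The largest n with C(n, 4) < 7776 is n = 22 (where E[X] = 7315/7776 ≈ 0.9407150). Hence R_6(4) > 22, i.e. R_6(4) ≥ 23.

Largest n = 22; hence R_6(4) > 22.


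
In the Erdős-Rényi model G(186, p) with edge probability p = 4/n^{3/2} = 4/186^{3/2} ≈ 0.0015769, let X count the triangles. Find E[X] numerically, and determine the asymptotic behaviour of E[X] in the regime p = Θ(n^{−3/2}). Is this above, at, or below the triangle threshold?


Number of potential triangles: C(186, 3) = 1055240.
Each occurs with probability p³ ≈ (0.0015769)³ ≈ 3.9207732e-09.
By linearity: E[X] = C(186, 3)·p³ ≈ 1055240 · 3.9207732e-09 ≈ 0.00414.
Since α = 3/2 > 1, p = c/n^{3/2} = o(1/n) is below the triangle threshold p ~ 1/n. Asymptotically E[X] ~ (c³/6)·n^{3(1−α)} = (4³/6)·n^{-1.5} → 0, so by Markov's inequality G has no triangles w.h.p.

E[X] ≈ 0.00414; in regime p = Θ(1/n^{3/2}) E[X] tends to 0 (below the triangle threshold p ~ 1/n).


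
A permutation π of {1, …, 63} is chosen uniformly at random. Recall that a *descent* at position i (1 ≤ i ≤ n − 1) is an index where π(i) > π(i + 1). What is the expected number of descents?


Write X = Σ X_I over i = 1, …, 62, with X_I the indicator of one descent.
There are 62 indicators.
For each fixed i, the pair (π(i), π(i+1)) is a uniformly random ordered pair of distinct values from {1, …, 63}; by symmetry P[π(i) > π(i+1)] = 1/2.
By linearity: E[X] = 62 · (1/2) = (63 − 1) · (1/2) = 31 ≈ 31.000.

E[X] = 31 = 31.000.


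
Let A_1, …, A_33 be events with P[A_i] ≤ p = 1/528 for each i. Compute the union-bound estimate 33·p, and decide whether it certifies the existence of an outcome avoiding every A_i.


Union bound: P[∪_{i=1}^{33} A_i] ≤ Σ_i P[A_i] ≤ 33·p = 33·(1/528) = 1/16.
Numerically: 1/16 ≈ 0.0625.
Is 1/16 < 1? YES.
Since P[∪ A_i] ≤ 1/16 < 1, the complement has P[∩ A_i^c] ≥ 1 − 1/16 = 15/16 > 0, so some outcome avoids every A_i.

33·p = 1/16 ≈ 0.0625; existence CERTIFIED by the union bound.


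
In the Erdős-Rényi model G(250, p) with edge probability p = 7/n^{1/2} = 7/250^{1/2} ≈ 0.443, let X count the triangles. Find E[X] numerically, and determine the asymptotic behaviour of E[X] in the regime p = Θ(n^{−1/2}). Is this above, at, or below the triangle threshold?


Number of potential triangles: C(250, 3) = 2573000.
Each occurs with probability p³ ≈ (0.443)³ ≈ 8.67729e-02.
By linearity: E[X] = C(250, 3)·p³ ≈ 2573000 · 8.67729e-02 ≈ 223266.669.
Since α = 1/2 < 1, p = c/n^{1/2} ≫ 1/n is above the triangle threshold p ~ 1/n. Asymptotically E[X] ~ (c³/6)·n^{3(1−α)} = (7³/6)·n^{1.5} → ∞; triangles are abundant w.h.p.

E[X] ≈ 223266.669; in regime p = Θ(1/n^{1/2}) E[X] diverges (above the triangle threshold p ~ 1/n).


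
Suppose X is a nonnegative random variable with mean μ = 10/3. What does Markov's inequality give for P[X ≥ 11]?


μ = E[X] = 10/3, a = 11.
Markov: P[X ≥ 11] ≤ μ/a = (10/3)/11 = 10/33.
Numerically: ≈ 0.30303.
(Since a = 11 > μ = 3.33333, the bound 10/33 is < 1 and informative.)

P[X ≥ 11] ≤ 10/33 ≈ 0.30303.


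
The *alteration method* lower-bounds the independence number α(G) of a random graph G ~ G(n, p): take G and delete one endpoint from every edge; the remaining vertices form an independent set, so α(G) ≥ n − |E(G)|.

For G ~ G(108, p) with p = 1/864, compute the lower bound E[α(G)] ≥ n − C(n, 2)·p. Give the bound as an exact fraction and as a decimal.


E[|E(G)|] = C(108, 2)·p = 5778 · (1/864) = 107/16.
E[α(G)] ≥ n − E[|E(G)|] = 108 − 107/16 = 1621/16.
Numerically: ≈ 101.312.
(This is only a lower bound; the true E[α(G)] may be larger.)

E[α(G)] ≥ 1621/16 ≈ 101.312.


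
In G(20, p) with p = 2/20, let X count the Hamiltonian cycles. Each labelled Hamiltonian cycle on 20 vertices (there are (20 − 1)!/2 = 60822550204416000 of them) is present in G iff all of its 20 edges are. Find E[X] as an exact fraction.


K_20 has (20 − 1)!/2 = 60822550204416000 labelled Hamiltonian cycles.
For each such Hamiltonian cycle H, let X_H = 1 if all 20 edges of H are present in G. Then P[X_H = 1] = p^{20} = (1/10)^{20} = 1/100000000000000000000.
Summing the indicators: E[X] = Σ_H E[X_H] = 60822550204416000 · p^{20} = 60822550204416000 · 1/100000000000000000000 = 14849255421/24414062500000.
Numerically: E[X] ≈ 0.000608226.

E[X] = 60822550204416000 · (1/10)^{20} = 14849255421/24414062500000 ≈ 0.000608226.


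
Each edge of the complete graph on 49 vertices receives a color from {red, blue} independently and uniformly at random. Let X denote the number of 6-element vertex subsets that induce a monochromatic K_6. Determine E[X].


Let X = Σ_S X_S over the C(49, 6) = 13983816 subsets S of size 6, where X_S = 1 if the K_6 on S is monochromatic.
For a fixed S, the K_6 on S has C(6, 2) = 15 edges. P[all 15 edges red] = (1/2)^15, and likewise for blue, so P[monochromatic] = 2·(1/2)^15 = 2^{1 − 15} = 1/16384.
Summing: E[X] = C(49, 6) · 2^{1 − 15} = 13983816 · 1/16384 = 1747977/2048.
Numerically: E[X] ≈ 853.50439.

E[X] = C(49,6)·2^(1−C(6,2)) = 1747977/2048 ≈ 853.50439.


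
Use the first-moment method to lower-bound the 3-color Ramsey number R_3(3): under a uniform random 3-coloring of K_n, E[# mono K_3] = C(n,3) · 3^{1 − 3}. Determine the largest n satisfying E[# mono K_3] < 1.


We need C(n, 3) · 3^{1 − 3} < 1, i.e. C(n, 3) < 3^{3 − 1} = 9.
Check values of n near the boundary:
  n = 3: C(3, 3) = 1; 1 < 9? YES
  n = 4: C(4, 3) = 4; 4 < 9? YES
  n = 5: C(5, 3) = 10; 10 < 9? NO
  n = 6: C(6, 3) = 20; 20 < 9? NO
The largest n with C(n, 3) < 9 is n = 4 (where E[X] = 4/9 ≈ 0.4444). Hence R_3(3) > 4, i.e. R_3(3) ≥ 5.

Largest n = 4; hence R_3(3) > 4.


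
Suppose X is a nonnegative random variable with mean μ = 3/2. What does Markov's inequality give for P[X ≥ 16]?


μ = E[X] = 3/2, a = 16.
Markov: P[X ≥ 16] ≤ μ/a = (3/2)/16 = 3/32.
Numerically: ≈ 0.093750.
(Since a = 16 > μ = 1.500000, the bound 3/32 is < 1 and informative.)

P[X ≥ 16] ≤ 3/32 ≈ 0.093750.


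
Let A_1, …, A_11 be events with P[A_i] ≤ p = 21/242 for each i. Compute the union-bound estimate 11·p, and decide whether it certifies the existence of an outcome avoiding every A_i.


Union bound: P[∪_{i=1}^{11} A_i] ≤ Σ_i P[A_i] ≤ 11·p = 11·(21/242) = 21/22.
Numerically: 21/22 ≈ 0.955.
Is 21/22 < 1? YES.
Since P[∪ A_i] ≤ 21/22 < 1, the complement has P[∩ A_i^c] ≥ 1 − 21/22 = 1/22 > 0, so some outcome avoids every A_i.

11·p = 21/22 ≈ 0.955; existence CERTIFIED by the union bound.


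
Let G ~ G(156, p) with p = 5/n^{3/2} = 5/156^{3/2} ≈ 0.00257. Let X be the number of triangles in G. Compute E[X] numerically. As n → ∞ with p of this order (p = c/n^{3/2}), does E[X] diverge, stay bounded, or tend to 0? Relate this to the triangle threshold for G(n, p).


Number of potential triangles: C(156, 3) = 620620.
Each occurs with probability p³ ≈ (0.00257)³ ≈ 1.68985e-08.
By linearity: E[X] = C(156, 3)·p³ ≈ 620620 · 1.68985e-08 ≈ 0.010.
Since α = 3/2 > 1, p = c/n^{3/2} = o(1/n) is below the triangle threshold p ~ 1/n. Asymptotically E[X] ~ (c³/6)·n^{3(1−α)} = (5³/6)·n^{-1.5} → 0, so by Markov's inequality G has no triangles w.h.p.

E[X] ≈ 0.010; in regime p = Θ(1/n^{3/2}) E[X] tends to 0 (below the triangle threshold p ~ 1/n).


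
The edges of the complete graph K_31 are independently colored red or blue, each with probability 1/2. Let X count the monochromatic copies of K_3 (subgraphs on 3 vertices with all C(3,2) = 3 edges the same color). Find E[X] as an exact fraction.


Let X = Σ_S X_S over the C(31, 3) = 4495 subsets S of size 3, where X_S = 1 if the K_3 on S is monochromatic.
For a fixed S, the K_3 on S has C(3, 2) = 3 edges. P[all 3 edges red] = (1/2)^3, and likewise for blue, so P[monochromatic] = 2·(1/2)^3 = 2^{1 − 3} = 1/4.
By linearity of expectation: E[X] = C(31, 3) · 2^{1 − 3} = 4495 · 1/4 = 4495/4.
Numerically: E[X] ≈ 1123.75000.

E[X] = C(31,3)·2^(1−C(3,2)) = 4495/4 ≈ 1123.75000.


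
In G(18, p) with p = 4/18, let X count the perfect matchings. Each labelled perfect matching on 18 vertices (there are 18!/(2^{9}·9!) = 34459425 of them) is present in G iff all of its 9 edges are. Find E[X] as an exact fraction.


K_18 has 18!/(2^{9}·9!) = 34459425 labelled perfect matchings.
For each such perfect matching H, let X_H = 1 if all 9 edges of H are present in G. Then P[X_H = 1] = p^{9} = (2/9)^{9} = 512/387420489.
Summing the indicators: E[X] = Σ_H E[X_H] = 34459425 · p^{9} = 34459425 · 512/387420489 = 217817600/4782969.
Numerically: E[X] ≈ 45.5402.

E[X] = 34459425 · (2/9)^{9} = 217817600/4782969 ≈ 45.5402.


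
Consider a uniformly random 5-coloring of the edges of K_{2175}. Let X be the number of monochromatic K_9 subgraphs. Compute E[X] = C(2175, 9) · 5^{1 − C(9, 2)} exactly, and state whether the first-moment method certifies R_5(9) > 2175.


E[X] = C(2175, 9) · 5^{1 − 36} = 2952382442121838483046575 · 5^{−35} = 2952382442121838483046575/2910383045673370361328125.
As a reduced fraction: E[X] = 118095297684873539321863/116415321826934814453125 ≈ 1.0144309.
Is E[X] < 1? NO.
Since E[X] ≥ 1, the first-moment bound is inconclusive at n = 2175; it does NOT by itself certify R_5(9) > 2175.

E[X] = 118095297684873539321863/116415321826934814453125 ≈ 1.0144309; E[X] ≥ 1; first-moment method inconclusive here.


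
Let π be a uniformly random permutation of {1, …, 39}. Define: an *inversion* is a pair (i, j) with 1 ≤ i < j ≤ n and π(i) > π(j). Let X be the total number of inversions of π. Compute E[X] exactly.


Write X = Σ X_I over the C(39, 2) = 741 pairs i < j, with X_I the indicator of one inversion.
There are 741 indicators.
For each fixed pair i < j, the values π(i) and π(j) are two distinct elements of {1, …, 39} in uniformly random order; by symmetry P[π(i) > π(j)] = 1/2.
By linearity: E[X] = 741 · (1/2) = C(39, 2) · (1/2) = 741/2 = 741/2 ≈ 370.500000.

E[X] = 741/2 = 370.500000.


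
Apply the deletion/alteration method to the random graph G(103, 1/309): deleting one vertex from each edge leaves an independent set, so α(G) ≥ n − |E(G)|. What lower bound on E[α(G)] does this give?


E[|E(G)|] = C(103, 2)·p = 5253 · (1/309) = 17.
E[α(G)] ≥ n − E[|E(G)|] = 103 − 17 = 86.
Numerically: ≈ 86.00000.
(This is only a lower bound; the true E[α(G)] may be larger.)

E[α(G)] ≥ 86 ≈ 86.00000.


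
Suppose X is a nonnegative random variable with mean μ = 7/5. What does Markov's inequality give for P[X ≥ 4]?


μ = E[X] = 7/5, a = 4.
Markov: P[X ≥ 4] ≤ μ/a = (7/5)/4 = 7/20.
Numerically: ≈ 0.350000.
(Since a = 4 > μ = 1.400000, the bound 7/20 is < 1 and informative.)

P[X ≥ 4] ≤ 7/20 ≈ 0.350000.


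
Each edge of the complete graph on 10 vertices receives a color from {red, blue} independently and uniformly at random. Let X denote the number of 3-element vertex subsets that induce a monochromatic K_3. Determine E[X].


Let X = Σ_S X_S over the C(10, 3) = 120 subsets S of size 3, where X_S = 1 if the K_3 on S is monochromatic.
For a fixed S, the K_3 on S has C(3, 2) = 3 edges. P[all 3 edges red] = (1/2)^3, and likewise for blue, so P[monochromatic] = 2·(1/2)^3 = 2^{1 − 3} = 1/4.
Summing: E[X] = C(10, 3) · 2^{1 − 3} = 120 · 1/4 = 30.
Numerically: E[X] ≈ 30.000000.

E[X] = C(10,3)·2^(1−C(3,2)) = 30 ≈ 30.000000.


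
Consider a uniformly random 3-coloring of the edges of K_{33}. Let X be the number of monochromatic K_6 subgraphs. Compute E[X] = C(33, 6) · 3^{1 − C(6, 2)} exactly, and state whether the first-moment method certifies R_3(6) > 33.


E[X] = C(33, 6) · 3^{1 − 15} = 1107568 · 3^{−14} = 1107568/4782969.
As a reduced fraction: E[X] = 1107568/4782969 ≈ 0.2316.
Is E[X] < 1? YES.
Since E[X] < 1, there exists a 3-coloring of K_{33} with no monochromatic K_6; hence R_3(6) > 33.

E[X] = 1107568/4782969 ≈ 0.2316; E[X] < 1, so R_3(6) > 33.


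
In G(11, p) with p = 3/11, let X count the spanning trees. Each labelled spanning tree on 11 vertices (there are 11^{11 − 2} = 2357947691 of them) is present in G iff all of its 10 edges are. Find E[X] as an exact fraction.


K_11 has 11^{11 − 2} = 2357947691 labelled spanning trees.
For each such spanning tree H, let X_H = 1 if all 10 edges of H are present in G. Then P[X_H = 1] = p^{10} = (3/11)^{10} = 59049/25937424601.
By linearity: E[X] = Σ_H E[X_H] = 2357947691 · p^{10} = 2357947691 · 59049/25937424601 = 59049/11.
Numerically: E[X] ≈ 5368.09.

E[X] = 2357947691 · (3/11)^{10} = 59049/11 ≈ 5368.09.


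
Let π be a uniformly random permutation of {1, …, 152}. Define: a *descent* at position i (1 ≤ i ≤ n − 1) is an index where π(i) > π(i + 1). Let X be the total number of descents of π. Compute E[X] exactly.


Write X = Σ X_I over i = 1, …, 151, with X_I the indicator of one descent.
There are 151 indicators.
For each fixed i, the pair (π(i), π(i+1)) is a uniformly random ordered pair of distinct values from {1, …, 152}; by symmetry P[π(i) > π(i+1)] = 1/2.
By linearity: E[X] = 151 · (1/2) = (152 − 1) · (1/2) = 151/2 ≈ 75.500000.

E[X] = 151/2 = 75.500000.


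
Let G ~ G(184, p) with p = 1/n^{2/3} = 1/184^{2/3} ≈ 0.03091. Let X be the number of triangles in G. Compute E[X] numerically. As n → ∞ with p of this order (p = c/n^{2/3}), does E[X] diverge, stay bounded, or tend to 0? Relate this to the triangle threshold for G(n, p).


Number of potential triangles: C(184, 3) = 1021384.
Each occurs with probability p³ ≈ (0.03091)³ ≈ 2.953686e-05.
By linearity: E[X] = C(184, 3)·p³ ≈ 1021384 · 2.953686e-05 ≈ 30.1685.
Since α = 2/3 < 1, p = c/n^{2/3} ≫ 1/n is above the triangle threshold p ~ 1/n. Asymptotically E[X] ~ (c³/6)·n^{3(1−α)} = (1³/6)·n^{1} → ∞; triangles are abundant w.h.p.

E[X] ≈ 30.1685; in regime p = Θ(1/n^{2/3}) E[X] diverges (above the triangle threshold p ~ 1/n).


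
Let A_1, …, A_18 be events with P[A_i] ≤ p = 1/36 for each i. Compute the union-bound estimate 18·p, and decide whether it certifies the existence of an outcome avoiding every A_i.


Union bound: P[∪_{i=1}^{18} A_i] ≤ Σ_i P[A_i] ≤ 18·p = 18·(1/36) = 1/2.
Numerically: 1/2 ≈ 0.50000.
Is 1/2 < 1? YES.
Since P[∪ A_i] ≤ 1/2 < 1, the complement has P[∩ A_i^c] ≥ 1 − 1/2 = 1/2 > 0, so some outcome avoids every A_i.

18·p = 1/2 ≈ 0.50000; existence CERTIFIED by the union bound.


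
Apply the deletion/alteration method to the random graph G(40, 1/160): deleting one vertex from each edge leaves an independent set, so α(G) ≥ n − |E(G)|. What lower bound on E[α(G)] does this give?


E[|E(G)|] = C(40, 2)·p = 780 · (1/160) = 39/8.
E[α(G)] ≥ n − E[|E(G)|] = 40 − 39/8 = 281/8.
Numerically: ≈ 35.125000.
(This is only a lower bound; the true E[α(G)] may be larger.)

E[α(G)] ≥ 281/8 ≈ 35.125000.


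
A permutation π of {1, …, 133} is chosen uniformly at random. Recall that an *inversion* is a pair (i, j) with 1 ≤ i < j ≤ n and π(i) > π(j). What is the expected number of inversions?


Write X = Σ X_I over the C(133, 2) = 8778 pairs i < j, with X_I the indicator of one inversion.
There are 8778 indicators.
For each fixed pair i < j, the values π(i) and π(j) are two distinct elements of {1, …, 133} in uniformly random order; by symmetry P[π(i) > π(j)] = 1/2.
By linearity: E[X] = 8778 · (1/2) = C(133, 2) · (1/2) = 8778/2 = 4389 ≈ 4389.000000.

E[X] = 4389 = 4389.000000.


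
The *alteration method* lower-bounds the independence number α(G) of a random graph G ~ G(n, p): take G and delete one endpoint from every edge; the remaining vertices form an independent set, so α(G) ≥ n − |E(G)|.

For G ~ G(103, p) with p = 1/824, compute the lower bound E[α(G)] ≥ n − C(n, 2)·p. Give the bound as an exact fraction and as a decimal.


E[|E(G)|] = C(103, 2)·p = 5253 · (1/824) = 51/8.
E[α(G)] ≥ n − E[|E(G)|] = 103 − 51/8 = 773/8.
Numerically: ≈ 96.62500.
(This is only a lower bound; the true E[α(G)] may be larger.)

E[α(G)] ≥ 773/8 ≈ 96.62500.


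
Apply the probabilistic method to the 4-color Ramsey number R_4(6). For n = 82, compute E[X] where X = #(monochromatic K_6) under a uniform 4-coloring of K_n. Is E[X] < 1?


E[X] = C(82, 6) · 4^{1 − 15} = 350161812 · 4^{−14} = 350161812/268435456.
As a reduced fraction: E[X] = 87540453/67108864 ≈ 1.304454.
Is E[X] < 1? NO.
Since E[X] ≥ 1, the first-moment bound is inconclusive at n = 82; it does NOT by itself certify R_4(6) > 82.

E[X] = 87540453/67108864 ≈ 1.304454; E[X] ≥ 1; first-moment method inconclusive here.


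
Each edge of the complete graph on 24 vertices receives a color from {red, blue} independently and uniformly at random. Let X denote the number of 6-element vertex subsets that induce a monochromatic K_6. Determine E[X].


Let X = Σ_S X_S over the C(24, 6) = 134596 subsets S of size 6, where X_S = 1 if the K_6 on S is monochromatic.
For a fixed S, the K_6 on S has C(6, 2) = 15 edges. P[all 15 edges red] = (1/2)^15, and likewise for blue, so P[monochromatic] = 2·(1/2)^15 = 2^{1 − 15} = 1/16384.
Summing: E[X] = C(24, 6) · 2^{1 − 15} = 134596 · 1/16384 = 33649/4096.
Numerically: E[X] ≈ 8.215.

E[X] = C(24,6)·2^(1−C(6,2)) = 33649/4096 ≈ 8.215.


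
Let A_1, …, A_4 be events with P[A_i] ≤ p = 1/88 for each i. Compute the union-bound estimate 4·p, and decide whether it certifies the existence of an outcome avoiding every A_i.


Union bound: P[∪_{i=1}^{4} A_i] ≤ Σ_i P[A_i] ≤ 4·p = 4·(1/88) = 1/22.
Numerically: 1/22 ≈ 0.045455.
Is 1/22 < 1? YES.
Since P[∪ A_i] ≤ 1/22 < 1, the complement has P[∩ A_i^c] ≥ 1 − 1/22 = 21/22 > 0, so some outcome avoids every A_i.

4·p = 1/22 ≈ 0.045455; existence CERTIFIED by the union bound.


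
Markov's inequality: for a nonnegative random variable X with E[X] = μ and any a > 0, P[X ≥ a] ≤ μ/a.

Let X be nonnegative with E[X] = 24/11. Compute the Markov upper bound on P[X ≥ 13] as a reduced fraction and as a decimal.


μ = E[X] = 24/11, a = 13.
Markov: P[X ≥ 13] ≤ μ/a = (24/11)/13 = 24/143.
Numerically: ≈ 0.167832.
(Since a = 13 > μ = 2.181818, the bound 24/143 is < 1 and informative.)

P[X ≥ 13] ≤ 24/143 ≈ 0.167832.


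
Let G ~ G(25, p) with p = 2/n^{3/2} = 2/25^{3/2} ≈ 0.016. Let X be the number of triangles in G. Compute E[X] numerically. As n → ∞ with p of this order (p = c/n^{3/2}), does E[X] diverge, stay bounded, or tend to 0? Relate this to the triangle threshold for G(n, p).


Number of potential triangles: C(25, 3) = 2300.
Each occurs with probability p³ ≈ (0.016)³ ≈ 4.09600000e-06.
By linearity: E[X] = C(25, 3)·p³ ≈ 2300 · 4.09600000e-06 ≈ 0.009421.
Since α = 3/2 > 1, p = c/n^{3/2} = o(1/n) is below the triangle threshold p ~ 1/n. Asymptotically E[X] ~ (c³/6)·n^{3(1−α)} = (2³/6)·n^{-1.5} → 0, so by Markov's inequality G has no triangles w.h.p.

E[X] ≈ 0.009421; in regime p = Θ(1/n^{3/2}) E[X] tends to 0 (below the triangle threshold p ~ 1/n).


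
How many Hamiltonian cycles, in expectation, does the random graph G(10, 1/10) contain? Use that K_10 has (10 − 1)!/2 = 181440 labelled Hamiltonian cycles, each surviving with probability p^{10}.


K_10 has (10 − 1)!/2 = 181440 labelled Hamiltonian cycles.
For each such Hamiltonian cycle H, let X_H = 1 if all 10 edges of H are present in G. Then P[X_H = 1] = p^{10} = (1/10)^{10} = 1/10000000000.
By linearity: E[X] = Σ_H E[X_H] = 181440 · p^{10} = 181440 · 1/10000000000 = 567/31250000.
Numerically: E[X] ≈ 1.8144e-05.

E[X] = 181440 · (1/10)^{10} = 567/31250000 ≈ 1.8144e-05.


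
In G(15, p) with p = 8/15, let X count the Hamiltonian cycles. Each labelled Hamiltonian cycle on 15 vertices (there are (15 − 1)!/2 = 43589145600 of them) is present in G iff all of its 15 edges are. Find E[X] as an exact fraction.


K_15 has (15 − 1)!/2 = 43589145600 labelled Hamiltonian cycles.
For each such Hamiltonian cycle H, let X_H = 1 if all 15 edges of H are present in G. Then P[X_H = 1] = p^{15} = (8/15)^{15} = 35184372088832/437893890380859375.
Summing the indicators: E[X] = Σ_H E[X_H] = 43589145600 · p^{15} = 43589145600 · 35184372088832/437893890380859375 = 252453780711880523776/72081298828125.
Numerically: E[X] ≈ 3.5023e+06.

E[X] = 43589145600 · (8/15)^{15} = 252453780711880523776/72081298828125 ≈ 3.5023e+06.


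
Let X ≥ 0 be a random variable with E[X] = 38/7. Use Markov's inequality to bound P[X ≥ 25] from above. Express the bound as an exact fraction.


μ = E[X] = 38/7, a = 25.
Markov: P[X ≥ 25] ≤ μ/a = (38/7)/25 = 38/175.
Numerically: ≈ 0.217143.
(Since a = 25 > μ = 5.428571, the bound 38/175 is < 1 and informative.)

P[X ≥ 25] ≤ 38/175 ≈ 0.217143.


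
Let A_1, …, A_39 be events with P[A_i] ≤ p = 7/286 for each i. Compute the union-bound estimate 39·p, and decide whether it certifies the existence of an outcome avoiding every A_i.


Union bound: P[∪_{i=1}^{39} A_i] ≤ Σ_i P[A_i] ≤ 39·p = 39·(7/286) = 21/22.
Numerically: 21/22 ≈ 0.954545.
Is 21/22 < 1? YES.
Since P[∪ A_i] ≤ 21/22 < 1, the complement has P[∩ A_i^c] ≥ 1 − 21/22 = 1/22 > 0, so some outcome avoids every A_i.

39·p = 21/22 ≈ 0.954545; existence CERTIFIED by the union bound.


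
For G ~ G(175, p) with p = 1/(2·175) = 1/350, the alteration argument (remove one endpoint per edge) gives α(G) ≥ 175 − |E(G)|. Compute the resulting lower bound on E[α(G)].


E[|E(G)|] = C(175, 2)·p = 15225 · (1/350) = 87/2.
E[α(G)] ≥ n − E[|E(G)|] = 175 − 87/2 = 263/2.
Numerically: ≈ 131.5000.
(This is only a lower bound; the true E[α(G)] may be larger.)

E[α(G)] ≥ 263/2 ≈ 131.5000.


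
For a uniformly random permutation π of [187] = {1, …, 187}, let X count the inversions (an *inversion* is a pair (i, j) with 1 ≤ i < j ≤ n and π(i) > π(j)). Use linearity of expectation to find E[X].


Write X = Σ X_I over the C(187, 2) = 17391 pairs i < j, with X_I the indicator of one inversion.
There are 17391 indicators.
For each fixed pair i < j, the values π(i) and π(j) are two distinct elements of {1, …, 187} in uniformly random order; by symmetry P[π(i) > π(j)] = 1/2.
By linearity: E[X] = 17391 · (1/2) = C(187, 2) · (1/2) = 17391/2 = 17391/2 ≈ 8695.500.

E[X] = 17391/2 = 8695.500.


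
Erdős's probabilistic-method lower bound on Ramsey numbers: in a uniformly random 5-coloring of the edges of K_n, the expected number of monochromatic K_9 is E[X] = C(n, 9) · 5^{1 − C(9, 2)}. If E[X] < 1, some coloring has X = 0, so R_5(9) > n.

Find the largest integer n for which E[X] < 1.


We need C(n, 9) · 5^{1 − 36} < 1, i.e. C(n, 9) < 5^{36 − 1} = 2910383045673370361328125.
Check values of n near the boundary:
  n = 2168: C(2168, 9) = 2867804175977929537095120; 2867804175977929537095120 < 2910383045673370361328125? YES
  n = 2169: C(2169, 9) = 2879753360044504243499683; 2879753360044504243499683 < 2910383045673370361328125? YES
  n = 2170: C(2170, 9) = 2891746779868845075610510; 2891746779868845075610510 < 2910383045673370361328125? YES
  n = 2171: C(2171, 9) = 2903784578674959601827205; 2903784578674959601827205 < 2910383045673370361328125? YES
  n = 2172: C(2172, 9) = 2915866900084148060642020; 2915866900084148060642020 < 2910383045673370361328125? NO
  n = 2173: C(2173, 9) = 2927993888115921319674265; 2927993888115921319674265 < 2910383045673370361328125? NO
The largest n with C(n, 9) < 2910383045673370361328125 is n = 2171 (where E[X] = 580756915734991920365441/582076609134674072265625 ≈ 0.9977). Hence R_5(9) > 2171, i.e. R_5(9) ≥ 2172.

Largest n = 2171; hence R_5(9) > 2171.


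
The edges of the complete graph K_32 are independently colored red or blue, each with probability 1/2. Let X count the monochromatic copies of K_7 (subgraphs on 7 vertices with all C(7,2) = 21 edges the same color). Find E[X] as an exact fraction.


Let X = Σ_S X_S over the C(32, 7) = 3365856 subsets S of size 7, where X_S = 1 if the K_7 on S is monochromatic.
For a fixed S, the K_7 on S has C(7, 2) = 21 edges. P[all 21 edges red] = (1/2)^21, and likewise for blue, so P[monochromatic] = 2·(1/2)^21 = 2^{1 − 21} = 1/1048576.
By linearity: E[X] = C(32, 7) · 2^{1 − 21} = 3365856 · 1/1048576 = 105183/32768.
Numerically: E[X] ≈ 3.20993.

E[X] = C(32,7)·2^(1−C(7,2)) = 105183/32768 ≈ 3.20993.


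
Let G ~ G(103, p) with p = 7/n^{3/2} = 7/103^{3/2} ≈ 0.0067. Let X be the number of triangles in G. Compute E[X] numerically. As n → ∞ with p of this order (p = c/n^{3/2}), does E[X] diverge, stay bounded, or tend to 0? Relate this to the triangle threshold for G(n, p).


Number of potential triangles: C(103, 3) = 176851.
Each occurs with probability p³ ≈ (0.0067)³ ≈ 3.00280e-07.
By linearity: E[X] = C(103, 3)·p³ ≈ 176851 · 3.00280e-07 ≈ 0.053.
Since α = 3/2 > 1, p = c/n^{3/2} = o(1/n) is below the triangle threshold p ~ 1/n. Asymptotically E[X] ~ (c³/6)·n^{3(1−α)} = (7³/6)·n^{-1.5} → 0, so by Markov's inequality G has no triangles w.h.p.

E[X] ≈ 0.053; in regime p = Θ(1/n^{3/2}) E[X] tends to 0 (below the triangle threshold p ~ 1/n).


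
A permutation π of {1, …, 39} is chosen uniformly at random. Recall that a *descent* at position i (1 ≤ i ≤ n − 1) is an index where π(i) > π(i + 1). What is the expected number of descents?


Write X = Σ X_I over i = 1, …, 38, with X_I the indicator of one descent.
There are 38 indicators.
For each fixed i, the pair (π(i), π(i+1)) is a uniformly random ordered pair of distinct values from {1, …, 39}; by symmetry P[π(i) > π(i+1)] = 1/2.
By linearity: E[X] = 38 · (1/2) = (39 − 1) · (1/2) = 19 ≈ 19.000000.

E[X] = 19 = 19.000000.


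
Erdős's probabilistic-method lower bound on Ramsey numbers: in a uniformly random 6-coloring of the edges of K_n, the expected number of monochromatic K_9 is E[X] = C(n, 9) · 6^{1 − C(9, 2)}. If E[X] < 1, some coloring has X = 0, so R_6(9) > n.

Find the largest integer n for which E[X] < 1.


We need C(n, 9) · 6^{1 − 36} < 1, i.e. C(n, 9) < 6^{36 − 1} = 1719070799748422591028658176.
Check values of n near the boundary:
  n = 4402: C(4402, 9) = 1696419745356657449393393700; 1696419745356657449393393700 < 1719070799748422591028658176? YES
  n = 4403: C(4403, 9) = 1699894433046281918452233150; 1699894433046281918452233150 < 1719070799748422591028658176? YES
  n = 4404: C(4404, 9) = 1703375445537161676647015880; 1703375445537161676647015880 < 1719070799748422591028658176? YES
  n = 4405: C(4405, 9) = 1706862792900636302463627150; 1706862792900636302463627150 < 1719070799748422591028658176? YES
  n = 4406: C(4406, 9) = 1710356485221788389505285700; 1710356485221788389505285700 < 1719070799748422591028658176? YES
  n = 4407: C(4407, 9) = 1713856532599459170657070050; 1713856532599459170657070050 < 1719070799748422591028658176? YES
  n = 4408: C(4408, 9) = 1717362945146264156457459600; 1717362945146264156457459600 < 1719070799748422591028658176? YES
  n = 4409: C(4409, 9) = 1720875732988608787686577131; 1720875732988608787686577131 < 1719070799748422591028658176? NO
The largest n with C(n, 9) < 1719070799748422591028658176 is n = 4408 (where E[X] = 35778394690547169926197075/35813974994758803979763712 ≈ 0.9990065). Hence R_6(9) > 4408, i.e. R_6(9) ≥ 4409.

Largest n = 4408; hence R_6(9) > 4408.


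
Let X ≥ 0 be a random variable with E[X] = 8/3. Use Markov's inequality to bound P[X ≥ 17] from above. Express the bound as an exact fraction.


μ = E[X] = 8/3, a = 17.
Markov: P[X ≥ 17] ≤ μ/a = (8/3)/17 = 8/51.
Numerically: ≈ 0.156863.
(Since a = 17 > μ = 2.666667, the bound 8/51 is < 1 and informative.)

P[X ≥ 17] ≤ 8/51 ≈ 0.156863.


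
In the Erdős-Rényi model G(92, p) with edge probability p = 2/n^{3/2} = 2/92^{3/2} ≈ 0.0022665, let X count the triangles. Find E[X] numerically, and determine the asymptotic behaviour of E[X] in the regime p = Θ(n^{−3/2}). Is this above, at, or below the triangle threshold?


Number of potential triangles: C(92, 3) = 125580.
Each occurs with probability p³ ≈ (0.0022665)³ ≈ 1.1642460e-08.
By linearity: E[X] = C(92, 3)·p³ ≈ 125580 · 1.1642460e-08 ≈ 0.00146.
Since α = 3/2 > 1, p = c/n^{3/2} = o(1/n) is below the triangle threshold p ~ 1/n. Asymptotically E[X] ~ (c³/6)·n^{3(1−α)} = (2³/6)·n^{-1.5} → 0, so by Markov's inequality G has no triangles w.h.p.

E[X] ≈ 0.00146; in regime p = Θ(1/n^{3/2}) E[X] tends to 0 (below the triangle threshold p ~ 1/n).


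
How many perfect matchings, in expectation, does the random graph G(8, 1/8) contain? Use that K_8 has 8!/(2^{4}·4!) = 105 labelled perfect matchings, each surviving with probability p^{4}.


K_8 has 8!/(2^{4}·4!) = 105 labelled perfect matchings.
For each such perfect matching H, let X_H = 1 if all 4 edges of H are present in G. Then P[X_H = 1] = p^{4} = (1/8)^{4} = 1/4096.
By linearity of expectation: E[X] = Σ_H E[X_H] = 105 · p^{4} = 105 · 1/4096 = 105/4096.
Numerically: E[X] ≈ 0.025635.

E[X] = 105 · (1/8)^{4} = 105/4096 ≈ 0.025635.


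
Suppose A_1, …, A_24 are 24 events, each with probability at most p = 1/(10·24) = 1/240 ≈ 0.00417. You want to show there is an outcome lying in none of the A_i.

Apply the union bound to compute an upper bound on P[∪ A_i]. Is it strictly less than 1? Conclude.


Union bound: P[∪_{i=1}^{24} A_i] ≤ Σ_i P[A_i] ≤ 24·p = 24·(1/240) = 1/10.
Numerically: 1/10 ≈ 0.10000.
Is 1/10 < 1? YES.
Since P[∪ A_i] ≤ 1/10 < 1, the complement has P[∩ A_i^c] ≥ 1 − 1/10 = 9/10 > 0, so some outcome avoids every A_i.

24·p = 1/10 ≈ 0.10000; existence CERTIFIED by the union bound.


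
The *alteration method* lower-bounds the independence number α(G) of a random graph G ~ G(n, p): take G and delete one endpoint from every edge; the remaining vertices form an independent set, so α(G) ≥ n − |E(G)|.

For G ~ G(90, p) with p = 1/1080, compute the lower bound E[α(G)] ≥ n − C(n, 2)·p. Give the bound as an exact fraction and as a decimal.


E[|E(G)|] = C(90, 2)·p = 4005 · (1/1080) = 89/24.
E[α(G)] ≥ n − E[|E(G)|] = 90 − 89/24 = 2071/24.
Numerically: ≈ 86.29167.
(This is only a lower bound; the true E[α(G)] may be larger.)

E[α(G)] ≥ 2071/24 ≈ 86.29167.


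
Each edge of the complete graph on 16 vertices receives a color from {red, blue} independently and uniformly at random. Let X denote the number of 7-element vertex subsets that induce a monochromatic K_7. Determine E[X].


Let X = Σ_S X_S over the C(16, 7) = 11440 subsets S of size 7, where X_S = 1 if the K_7 on S is monochromatic.
For a fixed S, the K_7 on S has C(7, 2) = 21 edges. P[all 21 edges red] = (1/2)^21, and likewise for blue, so P[monochromatic] = 2·(1/2)^21 = 2^{1 − 21} = 1/1048576.
Summing: E[X] = C(16, 7) · 2^{1 − 21} = 11440 · 1/1048576 = 715/65536.
Numerically: E[X] ≈ 0.011.

E[X] = C(16,7)·2^(1−C(7,2)) = 715/65536 ≈ 0.011.


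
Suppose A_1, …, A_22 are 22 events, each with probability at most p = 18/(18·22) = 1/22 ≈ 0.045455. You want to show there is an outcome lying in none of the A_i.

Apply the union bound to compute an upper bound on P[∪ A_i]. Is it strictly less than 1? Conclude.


Union bound: P[∪_{i=1}^{22} A_i] ≤ Σ_i P[A_i] ≤ 22·p = 22·(1/22) = 1.
Numerically: 1 ≈ 1.000000.
Is 1 < 1? NO.
Since the bound 1 is ≥ 1, the union bound is uninformative here; it does NOT by itself certify existence.

22·p = 1 ≈ 1.000000; existence NOT certified by the union bound.


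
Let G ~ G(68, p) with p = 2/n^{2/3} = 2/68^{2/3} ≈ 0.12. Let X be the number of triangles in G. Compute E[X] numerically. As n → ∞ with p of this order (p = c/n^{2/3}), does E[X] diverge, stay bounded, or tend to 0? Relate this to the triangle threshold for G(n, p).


Number of potential triangles: C(68, 3) = 50116.
Each occurs with probability p³ ≈ (0.12)³ ≈ 1.730104e-03.
By linearity: E[X] = C(68, 3)·p³ ≈ 50116 · 1.730104e-03 ≈ 86.7059.
Since α = 2/3 < 1, p = c/n^{2/3} ≫ 1/n is above the triangle threshold p ~ 1/n. Asymptotically E[X] ~ (c³/6)·n^{3(1−α)} = (2³/6)·n^{1} → ∞; triangles are abundant w.h.p.

E[X] ≈ 86.7059; in regime p = Θ(1/n^{2/3}) E[X] diverges (above the triangle threshold p ~ 1/n).


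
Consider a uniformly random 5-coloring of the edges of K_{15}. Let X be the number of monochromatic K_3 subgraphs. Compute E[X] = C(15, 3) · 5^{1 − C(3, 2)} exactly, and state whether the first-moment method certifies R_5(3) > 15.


E[X] = C(15, 3) · 5^{1 − 3} = 455 · 5^{−2} = 455/25.
As a reduced fraction: E[X] = 91/5 ≈ 18.200000.
Is E[X] < 1? NO.
Since E[X] ≥ 1, the first-moment bound is inconclusive at n = 15; it does NOT by itself certify R_5(3) > 15.

E[X] = 91/5 ≈ 18.200000; E[X] ≥ 1; first-moment method inconclusive here.


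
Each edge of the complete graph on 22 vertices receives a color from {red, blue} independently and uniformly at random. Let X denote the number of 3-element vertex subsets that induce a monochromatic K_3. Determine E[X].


Let X = Σ_S X_S over the C(22, 3) = 1540 subsets S of size 3, where X_S = 1 if the K_3 on S is monochromatic.
For a fixed S, the K_3 on S has C(3, 2) = 3 edges. P[all 3 edges red] = (1/2)^3, and likewise for blue, so P[monochromatic] = 2·(1/2)^3 = 2^{1 − 3} = 1/4.
Summing: E[X] = C(22, 3) · 2^{1 − 3} = 1540 · 1/4 = 385.
Numerically: E[X] ≈ 385.000.

E[X] = C(22,3)·2^(1−C(3,2)) = 385 ≈ 385.000.


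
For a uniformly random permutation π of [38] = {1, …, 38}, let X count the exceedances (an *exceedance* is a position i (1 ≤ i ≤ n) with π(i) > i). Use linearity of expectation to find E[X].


Write X = Σ_{i=1}^{38} X_i, where X_i = 1_{π(i) > i}.
For each fixed i, π(i) is uniform over {1, …, 38} (marginal of a uniform permutation), so P[π(i) > i] = (n − i)/n. Summing: Σ_{i=1}^{38} (n − i)/n = (0 + 1 + … + 37)/38 = 38(38 − 1)/(2·38) = (38 − 1)/2.
Hence E[X] = Σ_{i=1}^{38} (38 − i)/38 = 37/2 ≈ 18.500.

E[X] = 37/2 = 18.500.


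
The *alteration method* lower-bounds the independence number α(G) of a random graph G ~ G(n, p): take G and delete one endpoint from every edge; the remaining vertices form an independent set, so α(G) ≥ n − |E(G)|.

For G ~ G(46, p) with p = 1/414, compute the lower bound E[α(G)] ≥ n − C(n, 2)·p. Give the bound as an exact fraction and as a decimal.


E[|E(G)|] = C(46, 2)·p = 1035 · (1/414) = 5/2.
E[α(G)] ≥ n − E[|E(G)|] = 46 − 5/2 = 87/2.
Numerically: ≈ 43.500000.
(This is only a lower bound; the true E[α(G)] may be larger.)

E[α(G)] ≥ 87/2 ≈ 43.500000.


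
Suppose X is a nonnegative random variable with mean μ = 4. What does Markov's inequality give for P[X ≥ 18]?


μ = E[X] = 4, a = 18.
Markov: P[X ≥ 18] ≤ μ/a = (4)/18 = 2/9.
Numerically: ≈ 0.222.
(Since a = 18 > μ = 4.000, the bound 2/9 is < 1 and informative.)

P[X ≥ 18] ≤ 2/9 ≈ 0.222.


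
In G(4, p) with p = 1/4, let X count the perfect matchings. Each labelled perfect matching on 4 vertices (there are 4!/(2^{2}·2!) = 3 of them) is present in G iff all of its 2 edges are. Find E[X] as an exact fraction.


K_4 has 4!/(2^{2}·2!) = 3 labelled perfect matchings.
For each such perfect matching H, let X_H = 1 if all 2 edges of H are present in G. Then P[X_H = 1] = p^{2} = (1/4)^{2} = 1/16.
By linearity of expectation: E[X] = Σ_H E[X_H] = 3 · p^{2} = 3 · 1/16 = 3/16.
Numerically: E[X] ≈ 0.1875.

E[X] = 3 · (1/4)^{2} = 3/16 ≈ 0.1875.
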